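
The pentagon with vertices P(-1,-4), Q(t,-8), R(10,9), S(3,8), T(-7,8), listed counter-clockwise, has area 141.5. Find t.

Write out the shoelace sum; only the two edges meeting at Q involve t:
2·Area = [((-1)·(-8) − t·(-4)) + (t·9 − 10·(-8))] + 169
       = 13·t + 257 = 283
⇒ t = 2.

2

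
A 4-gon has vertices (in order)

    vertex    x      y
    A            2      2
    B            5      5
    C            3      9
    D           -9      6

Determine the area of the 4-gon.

49.5

A→B: (2)(5) − (5)(2) = 0
B→C: (5)(9) − (3)(5) = 30
C→D: (3)(6) − (-9)(9) = 99
D→A: (-9)(2) − (2)(6) = -30
Σ = 99
Area = |Σ|/2 = 49.5.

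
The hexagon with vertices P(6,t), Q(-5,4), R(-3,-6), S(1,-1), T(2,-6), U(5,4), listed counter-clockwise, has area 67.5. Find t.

Write out the shoelace sum; only the two edges meeting at P involve t:
2·Area = [(5·t − 6·4) + (6·4 − (-5)·t)] + 85
       = 10·t + 85 = 135
⇒ t = 5.

5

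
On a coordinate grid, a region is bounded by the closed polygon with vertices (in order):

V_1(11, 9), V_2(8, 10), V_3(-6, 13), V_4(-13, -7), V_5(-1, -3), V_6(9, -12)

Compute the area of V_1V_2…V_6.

348.5

Apply the surveyor's formula: 2A = Σ (x_i·y_{i+1} − x_{i+1}·y_i), indices taken mod 6.
Cross-terms: 38, 164, 211, 32, 39, 213  ⇒  Σ = 697
Area = |Σ|/2 = 348.5.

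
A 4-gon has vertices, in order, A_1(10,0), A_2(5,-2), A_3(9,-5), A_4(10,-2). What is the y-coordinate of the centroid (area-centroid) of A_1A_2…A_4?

-7/3

Apply Gauss's area formula. First the cross-terms c_i = x_i·y_{i+1} − x_{i+1}·y_i:
  -20, -7, 32, 20  ⇒  2A = 25, A = 12.5.
Then Σ (y_i + y_{i+1})·c_i = -175, so ȳ = -175 / (6·12.5) = -7/3.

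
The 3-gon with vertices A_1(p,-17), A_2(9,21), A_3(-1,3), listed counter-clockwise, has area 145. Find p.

Write out the shoelace sum; only the two edges meeting at A_1 involve p:
2·Area = [((-1)·(-17) − p·3) + (p·21 − 9·(-17))] + 48
       = 18·p + 218 = 290
⇒ p = 4.

4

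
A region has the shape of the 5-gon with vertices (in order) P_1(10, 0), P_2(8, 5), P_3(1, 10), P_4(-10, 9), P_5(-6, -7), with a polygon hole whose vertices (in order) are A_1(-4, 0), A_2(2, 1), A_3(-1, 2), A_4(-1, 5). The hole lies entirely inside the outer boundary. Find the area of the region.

Outer boundary:
Cross-terms: 50, 75, 109, 124, 70  ⇒  Σ = 428
Area = |Σ|/2 = 214.
Hole:
Σ = (-4) + (5) + (-3) + (20) = 18
Area = |Σ|/2 = 9.
Net area = 214 − 9 = 205.

205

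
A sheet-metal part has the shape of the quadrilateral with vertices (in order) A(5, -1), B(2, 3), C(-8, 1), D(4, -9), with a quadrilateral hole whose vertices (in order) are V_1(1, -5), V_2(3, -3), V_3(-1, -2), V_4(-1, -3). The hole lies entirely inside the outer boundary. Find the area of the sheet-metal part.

Outer boundary:
Apply Gauss's area formula: 2A = Σ (x_i·y_{i+1} − x_{i+1}·y_i), indices taken mod 4.
A→B: (5)(3) − (2)(-1) = 17
B→C: (2)(1) − (-8)(3) = 26
C→D: (-8)(-9) − (4)(1) = 68
D→A: (4)(-1) − (5)(-9) = 41
Σ = 152
Area = |Σ|/2 = 76.
Hole:
V_1→V_2: (1)(-3) − (3)(-5) = 12
V_2→V_3: (3)(-2) − (-1)(-3) = -9
V_3→V_4: (-1)(-3) − (-1)(-2) = 1
V_4→V_1: (-1)(-5) − (1)(-3) = 8
Σ = 12
Area = |Σ|/2 = 6.
Net area = 76 − 6 = 70.

70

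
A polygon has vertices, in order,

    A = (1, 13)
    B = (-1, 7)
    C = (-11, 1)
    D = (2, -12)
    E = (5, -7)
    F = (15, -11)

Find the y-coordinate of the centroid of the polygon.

-223/198

Apply the shoelace formula. First the cross-terms c_i = x_i·y_{i+1} − x_{i+1}·y_i:
  20, 76, 130, 46, 50, 206  ⇒  2A = 528, A = 264.
Then Σ (y_i + y_{i+1})·c_i = -1784, so ȳ = -1784 / (6·264) = -223/198.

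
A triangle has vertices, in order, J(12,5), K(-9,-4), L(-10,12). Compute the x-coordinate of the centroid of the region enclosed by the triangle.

-7/3

Apply Gauss's area formula. First the cross-terms c_i = x_i·y_{i+1} − x_{i+1}·y_i:
  -3, -148, -194  ⇒  2A = -345, A = -172.5.
Then Σ (x_i + x_{i+1})·c_i = 2415, so x̄ = 2415 / (6·(-172.5)) = -7/3.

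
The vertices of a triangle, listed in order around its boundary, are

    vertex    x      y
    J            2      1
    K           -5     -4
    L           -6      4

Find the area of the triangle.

30.5

Apply the shoelace formula: 2A = Σ (x_i·y_{i+1} − x_{i+1}·y_i), indices taken mod 3.
J→K: (2)(-4) − (-5)(1) = -3
K→L: (-5)(4) − (-6)(-4) = -44
L→J: (-6)(1) − (2)(4) = -14
Σ = -61
Area = |Σ|/2 = 30.5.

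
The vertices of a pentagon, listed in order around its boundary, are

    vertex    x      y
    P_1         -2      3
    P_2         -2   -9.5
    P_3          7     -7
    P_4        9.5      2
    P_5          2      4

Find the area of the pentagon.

Σ = (25) + (80.5) + (80.5) + (34) + (14) = 234
Area = |Σ|/2 = 117.

117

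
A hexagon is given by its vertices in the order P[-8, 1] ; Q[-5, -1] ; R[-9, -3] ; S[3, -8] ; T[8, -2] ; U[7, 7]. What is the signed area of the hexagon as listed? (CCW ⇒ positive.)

Apply the shoelace formula: 2A = Σ (x_i·y_{i+1} − x_{i+1}·y_i), indices taken mod 6.
Σ = (13) + (6) + (81) + (58) + (70) + (63) = 291
Signed area = Σ/2 = 145.5 (positive ⇒ counter-clockwise traversal).

145.5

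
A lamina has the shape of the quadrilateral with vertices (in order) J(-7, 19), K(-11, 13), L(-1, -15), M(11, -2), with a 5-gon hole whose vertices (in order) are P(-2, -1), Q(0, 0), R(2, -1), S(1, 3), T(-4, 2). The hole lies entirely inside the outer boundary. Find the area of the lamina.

Outer boundary:
Apply the shoelace (surveyor's) formula: 2A = Σ (x_i·y_{i+1} − x_{i+1}·y_i), indices taken mod 4.
Cross-terms: 118, 178, 167, 195  ⇒  Σ = 658
Area = |Σ|/2 = 329.
Hole:
Apply the shoelace formula: 2A = Σ (x_i·y_{i+1} − x_{i+1}·y_i), indices taken mod 5.
P→Q: (-2)(0) − (0)(-1) = 0
Q→R: (0)(-1) − (2)(0) = 0
R→S: (2)(3) − (1)(-1) = 7
S→T: (1)(2) − (-4)(3) = 14
T→P: (-4)(-1) − (-2)(2) = 8
Σ = 29
Area = |Σ|/2 = 14.5.
Net area = 329 − 14.5 = 314.5.

314.5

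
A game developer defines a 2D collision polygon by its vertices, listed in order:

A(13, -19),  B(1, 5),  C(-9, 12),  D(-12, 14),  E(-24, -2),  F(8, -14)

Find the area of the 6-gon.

Cross-terms: 84, 57, 18, 360, 352, 30  ⇒  Σ = 901
Area = |Σ|/2 = 450.5.

450.5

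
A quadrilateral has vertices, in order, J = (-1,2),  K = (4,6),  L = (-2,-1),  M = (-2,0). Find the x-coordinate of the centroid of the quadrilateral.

1/6

Apply the shoelace formula. First the cross-terms c_i = x_i·y_{i+1} − x_{i+1}·y_i:
  -14, 8, -2, -4  ⇒  2A = -12, A = -6.
Then Σ (x_i + x_{i+1})·c_i = -6, so x̄ = -6 / (6·(-6)) = 1/6.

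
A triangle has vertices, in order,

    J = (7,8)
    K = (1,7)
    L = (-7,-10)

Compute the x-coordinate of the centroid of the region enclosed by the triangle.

1/3

Apply the shoelace (surveyor's) formula. First the cross-terms c_i = x_i·y_{i+1} − x_{i+1}·y_i:
  41, 39, 14  ⇒  2A = 94, A = 47.
Then Σ (x_i + x_{i+1})·c_i = 94, so x̄ = 94 / (6·47) = 1/3.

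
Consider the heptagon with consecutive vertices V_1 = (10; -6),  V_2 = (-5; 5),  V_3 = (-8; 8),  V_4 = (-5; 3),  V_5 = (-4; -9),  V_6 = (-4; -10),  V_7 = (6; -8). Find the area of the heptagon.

116.5

Apply the shoelace (surveyor's) formula: 2A = Σ (x_i·y_{i+1} − x_{i+1}·y_i), indices taken mod 7.
Σ = (20) + (0) + (16) + (57) + (4) + (92) + (44) = 233
Area = |Σ|/2 = 116.5.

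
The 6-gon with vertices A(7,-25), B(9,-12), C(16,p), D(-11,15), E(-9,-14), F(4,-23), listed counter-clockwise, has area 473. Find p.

-12

The doubled signed area Σ (x_i y_{i+1} − x_{i+1} y_i) is linear in p.
With p=0 it equals 1186; the coefficient of p is 20 (from the two edges through C).
So 20·p + 1186 = 2·473 = 946 ⇒ p = -12.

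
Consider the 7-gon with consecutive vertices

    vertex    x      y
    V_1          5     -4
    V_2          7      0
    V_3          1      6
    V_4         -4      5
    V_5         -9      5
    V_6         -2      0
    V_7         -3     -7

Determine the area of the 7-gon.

Cross-terms: 28, 42, 29, 25, 10, 14, 47  ⇒  Σ = 195
Area = |Σ|/2 = 97.5.

97.5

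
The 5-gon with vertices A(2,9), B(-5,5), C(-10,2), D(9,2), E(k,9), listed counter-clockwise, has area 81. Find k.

6

The doubled signed area Σ (x_i y_{i+1} − x_{i+1} y_i) is linear in k.
With k=0 it equals 120; the coefficient of k is 7 (from the two edges through E).
So 7·k + 120 = 2·81 = 162 ⇒ k = 6.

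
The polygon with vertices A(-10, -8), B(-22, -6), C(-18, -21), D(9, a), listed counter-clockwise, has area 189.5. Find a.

-3

The doubled signed area Σ (x_i y_{i+1} − x_{i+1} y_i) is linear in a.
With a=0 it equals 355; the coefficient of a is -8 (from the two edges through D).
So -8·a + 355 = 2·189.5 = 379 ⇒ a = -3.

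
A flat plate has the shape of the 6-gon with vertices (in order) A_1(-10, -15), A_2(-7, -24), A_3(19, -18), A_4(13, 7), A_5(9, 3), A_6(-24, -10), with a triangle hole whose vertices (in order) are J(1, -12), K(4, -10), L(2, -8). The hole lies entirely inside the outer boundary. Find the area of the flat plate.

Outer boundary:
Apply Gauss's area formula: 2A = Σ (x_i·y_{i+1} − x_{i+1}·y_i), indices taken mod 6.
Σ = (135) + (582) + (367) + (-24) + (-18) + (260) = 1302
Area = |Σ|/2 = 651.
Hole:
Cross-terms: 38, -12, -16  ⇒  Σ = 10
Area = |Σ|/2 = 5.
Net area = 651 − 5 = 646.

646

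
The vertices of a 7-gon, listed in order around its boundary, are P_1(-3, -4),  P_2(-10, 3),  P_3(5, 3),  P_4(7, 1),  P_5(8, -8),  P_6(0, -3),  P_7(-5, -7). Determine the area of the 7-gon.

107

Apply the shoelace (surveyor's) formula: 2A = Σ (x_i·y_{i+1} − x_{i+1}·y_i), indices taken mod 7.
Σ = (-49) + (-45) + (-16) + (-64) + (-24) + (-15) + (-1) = -214
Area = |Σ|/2 = 107.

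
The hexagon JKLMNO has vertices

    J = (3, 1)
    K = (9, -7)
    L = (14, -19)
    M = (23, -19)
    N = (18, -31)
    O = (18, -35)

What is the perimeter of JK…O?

88

|JK| = √((6)² + (-8)²) = √100 = 10
|KL| = √((5)² + (-12)²) = √169 = 13
|LM| = √((9)² + (0)²) = √81 = 9
|MN| = √((-5)² + (-12)²) = √169 = 13
|NO| = √((0)² + (-4)²) = √16 = 4
|OJ| = √((-15)² + (36)²) = √1521 = 39
Perimeter = 10 + 13 + 9 + 13 + 4 + 39 = 88.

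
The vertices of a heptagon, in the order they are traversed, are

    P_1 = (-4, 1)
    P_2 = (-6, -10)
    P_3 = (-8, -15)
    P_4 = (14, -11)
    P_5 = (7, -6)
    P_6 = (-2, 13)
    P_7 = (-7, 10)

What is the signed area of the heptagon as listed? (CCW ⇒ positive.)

Σ = (46) + (10) + (298) + (-7) + (79) + (71) + (33) = 530
Signed area = Σ/2 = 265 (positive ⇒ counter-clockwise traversal).

265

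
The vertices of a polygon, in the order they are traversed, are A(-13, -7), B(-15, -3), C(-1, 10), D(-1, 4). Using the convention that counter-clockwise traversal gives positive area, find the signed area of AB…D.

-77

Cross-terms: -66, -153, 6, 59  ⇒  Σ = -154
Signed area = Σ/2 = -77 (negative ⇒ clockwise traversal).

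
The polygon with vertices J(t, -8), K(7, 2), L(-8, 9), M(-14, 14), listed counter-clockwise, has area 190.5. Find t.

The doubled signed area Σ (x_i y_{i+1} − x_{i+1} y_i) is linear in t.
With t=0 it equals 261; the coefficient of t is -12 (from the two edges through J).
So -12·t + 261 = 2·190.5 = 381 ⇒ t = -10.

-10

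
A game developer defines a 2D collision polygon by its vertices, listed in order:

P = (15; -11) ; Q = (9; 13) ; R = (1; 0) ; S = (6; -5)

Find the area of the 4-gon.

142.5

Apply Gauss's area formula: 2A = Σ (x_i·y_{i+1} − x_{i+1}·y_i), indices taken mod 4.
Cross-terms: 294, -13, -5, 9  ⇒  Σ = 285
Area = |Σ|/2 = 142.5.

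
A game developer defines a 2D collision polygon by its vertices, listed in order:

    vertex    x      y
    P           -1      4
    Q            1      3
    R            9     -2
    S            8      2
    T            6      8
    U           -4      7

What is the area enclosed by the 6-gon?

Apply the surveyor's formula: 2A = Σ (x_i·y_{i+1} − x_{i+1}·y_i), indices taken mod 6.
Cross-terms: -7, -29, 34, 52, 74, -9  ⇒  Σ = 115
Area = |Σ|/2 = 57.5.

57.5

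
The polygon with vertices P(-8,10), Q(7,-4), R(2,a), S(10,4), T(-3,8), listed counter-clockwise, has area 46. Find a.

Write out the shoelace sum; only the two edges meeting at R involve a:
2·Area = [(7·a − 2·(-4)) + (2·4 − 10·a)] + 88
       = -3·a + 104 = 92
⇒ a = 4.

4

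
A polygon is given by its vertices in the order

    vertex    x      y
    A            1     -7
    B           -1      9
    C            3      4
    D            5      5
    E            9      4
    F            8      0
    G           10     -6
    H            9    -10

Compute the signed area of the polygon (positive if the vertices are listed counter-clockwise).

A→B: (1)(9) − (-1)(-7) = 2
B→C: (-1)(4) − (3)(9) = -31
C→D: (3)(5) − (5)(4) = -5
D→E: (5)(4) − (9)(5) = -25
E→F: (9)(0) − (8)(4) = -32
F→G: (8)(-6) − (10)(0) = -48
G→H: (10)(-10) − (9)(-6) = -46
H→A: (9)(-7) − (1)(-10) = -53
Σ = -238
Signed area = Σ/2 = -119 (negative ⇒ clockwise traversal).

-119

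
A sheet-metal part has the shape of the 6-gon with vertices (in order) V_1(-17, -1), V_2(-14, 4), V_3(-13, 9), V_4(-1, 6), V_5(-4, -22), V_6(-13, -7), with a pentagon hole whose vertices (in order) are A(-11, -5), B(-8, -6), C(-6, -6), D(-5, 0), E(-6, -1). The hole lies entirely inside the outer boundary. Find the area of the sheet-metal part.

Outer boundary:
Apply Gauss's area formula: 2A = Σ (x_i·y_{i+1} − x_{i+1}·y_i), indices taken mod 6.
Σ = (-82) + (-74) + (-69) + (46) + (-258) + (-106) = -543
Area = |Σ|/2 = 271.5.
Hole:
Σ = (26) + (12) + (-30) + (5) + (19) = 32
Area = |Σ|/2 = 16.
Net area = 271.5 − 16 = 255.5.

255.5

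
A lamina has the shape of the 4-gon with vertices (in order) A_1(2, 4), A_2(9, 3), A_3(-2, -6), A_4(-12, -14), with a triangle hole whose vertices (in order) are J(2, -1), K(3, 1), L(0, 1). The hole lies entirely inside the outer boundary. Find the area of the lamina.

Outer boundary:
Cross-terms: -30, -48, -44, -20  ⇒  Σ = -142
Area = |Σ|/2 = 71.
Hole:
J→K: (2)(1) − (3)(-1) = 5
K→L: (3)(1) − (0)(1) = 3
L→J: (0)(-1) − (2)(1) = -2
Σ = 6
Area = |Σ|/2 = 3.
Net area = 71 − 3 = 68.

68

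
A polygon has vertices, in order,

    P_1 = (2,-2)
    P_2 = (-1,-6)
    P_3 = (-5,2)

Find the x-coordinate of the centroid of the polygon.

-4/3

Apply the surveyor's formula. First the cross-terms c_i = x_i·y_{i+1} − x_{i+1}·y_i:
  -14, -32, 6  ⇒  2A = -40, A = -20.
Then Σ (x_i + x_{i+1})·c_i = 160, so x̄ = 160 / (6·(-20)) = -4/3.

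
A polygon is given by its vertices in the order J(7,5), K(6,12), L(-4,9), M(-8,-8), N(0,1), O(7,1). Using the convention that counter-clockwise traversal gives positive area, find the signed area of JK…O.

136.5

Apply the shoelace formula: 2A = Σ (x_i·y_{i+1} − x_{i+1}·y_i), indices taken mod 6.
J→K: (7)(12) − (6)(5) = 54
K→L: (6)(9) − (-4)(12) = 102
L→M: (-4)(-8) − (-8)(9) = 104
M→N: (-8)(1) − (0)(-8) = -8
N→O: (0)(1) − (7)(1) = -7
O→J: (7)(5) − (7)(1) = 28
Σ = 273
Signed area = Σ/2 = 136.5 (positive ⇒ counter-clockwise traversal).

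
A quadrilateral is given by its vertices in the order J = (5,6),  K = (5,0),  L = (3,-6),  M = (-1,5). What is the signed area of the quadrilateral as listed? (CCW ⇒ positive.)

-41

Apply the shoelace (surveyor's) formula: 2A = Σ (x_i·y_{i+1} − x_{i+1}·y_i), indices taken mod 4.
Σ = (-30) + (-30) + (9) + (-31) = -82
Signed area = Σ/2 = -41 (negative ⇒ clockwise traversal).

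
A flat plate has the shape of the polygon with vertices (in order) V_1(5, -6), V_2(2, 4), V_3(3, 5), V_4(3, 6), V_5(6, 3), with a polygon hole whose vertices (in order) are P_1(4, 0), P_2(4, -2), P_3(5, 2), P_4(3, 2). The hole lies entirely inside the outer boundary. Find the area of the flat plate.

19.5

Outer boundary:
Σ = (32) + (-2) + (3) + (-27) + (-51) = -45
Area = |Σ|/2 = 22.5.
Hole:
Apply the shoelace formula: 2A = Σ (x_i·y_{i+1} − x_{i+1}·y_i), indices taken mod 4.
Σ = (-8) + (18) + (4) + (-8) = 6
Area = |Σ|/2 = 3.
Net area = 22.5 − 3 = 19.5.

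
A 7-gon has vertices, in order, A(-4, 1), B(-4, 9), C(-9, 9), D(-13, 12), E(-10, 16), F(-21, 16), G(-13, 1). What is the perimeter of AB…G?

60

|AB| = √((0)² + (8)²) = √64 = 8
|BC| = √((-5)² + (0)²) = √25 = 5
|CD| = √((-4)² + (3)²) = √25 = 5
|DE| = √((3)² + (4)²) = √25 = 5
|EF| = √((-11)² + (0)²) = √121 = 11
|FG| = √((8)² + (-15)²) = √289 = 17
|GA| = √((9)² + (0)²) = √81 = 9
Perimeter = 8 + 5 + 5 + 5 + 11 + 17 + 9 = 60.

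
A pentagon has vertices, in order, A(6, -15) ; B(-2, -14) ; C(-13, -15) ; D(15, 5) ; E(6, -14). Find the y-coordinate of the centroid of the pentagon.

-8

Apply the shoelace formula. First the cross-terms c_i = x_i·y_{i+1} − x_{i+1}·y_i:
  -114, -152, 160, -240, -6  ⇒  2A = -352, A = -176.
Then Σ (y_i + y_{i+1})·c_i = 8448, so ȳ = 8448 / (6·(-176)) = -8.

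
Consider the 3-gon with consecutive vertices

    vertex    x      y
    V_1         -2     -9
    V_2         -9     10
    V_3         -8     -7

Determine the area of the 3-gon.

50

V_1→V_2: (-2)(10) − (-9)(-9) = -101
V_2→V_3: (-9)(-7) − (-8)(10) = 143
V_3→V_1: (-8)(-9) − (-2)(-7) = 58
Σ = 100
Area = |Σ|/2 = 50.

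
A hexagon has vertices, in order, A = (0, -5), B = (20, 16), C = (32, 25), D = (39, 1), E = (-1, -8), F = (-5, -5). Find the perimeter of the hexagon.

|AB| = √((20)² + (21)²) = √841 = 29
|BC| = √((12)² + (9)²) = √225 = 15
|CD| = √((7)² + (-24)²) = √625 = 25
|DE| = √((-40)² + (-9)²) = √1681 = 41
|EF| = √((-4)² + (3)²) = √25 = 5
|FA| = √((5)² + (0)²) = √25 = 5
Perimeter = 29 + 15 + 25 + 41 + 5 + 5 = 120.

120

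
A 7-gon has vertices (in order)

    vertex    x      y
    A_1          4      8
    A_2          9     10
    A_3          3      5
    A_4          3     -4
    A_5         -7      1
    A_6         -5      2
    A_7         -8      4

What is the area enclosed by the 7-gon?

Apply the shoelace formula: 2A = Σ (x_i·y_{i+1} − x_{i+1}·y_i), indices taken mod 7.
Σ = (-32) + (15) + (-27) + (-25) + (-9) + (-4) + (-80) = -162
Area = |Σ|/2 = 81.

81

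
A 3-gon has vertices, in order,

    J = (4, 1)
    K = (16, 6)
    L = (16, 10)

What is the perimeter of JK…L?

32

|JK| = √((12)² + (5)²) = √169 = 13
|KL| = √((0)² + (4)²) = √16 = 4
|LJ| = √((-12)² + (-9)²) = √225 = 15
Perimeter = 13 + 4 + 15 = 32.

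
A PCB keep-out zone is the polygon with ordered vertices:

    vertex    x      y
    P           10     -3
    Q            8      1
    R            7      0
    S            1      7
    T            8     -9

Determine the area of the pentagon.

Cross-terms: 34, -7, 49, -65, 66  ⇒  Σ = 77
Area = |Σ|/2 = 38.5.

38.5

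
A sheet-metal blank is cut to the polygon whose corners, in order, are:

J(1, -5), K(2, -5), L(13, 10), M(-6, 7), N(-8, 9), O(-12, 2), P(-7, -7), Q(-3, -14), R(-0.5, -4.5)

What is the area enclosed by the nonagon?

Apply the shoelace (surveyor's) formula: 2A = Σ (x_i·y_{i+1} − x_{i+1}·y_i), indices taken mod 9.
J→K: (1)(-5) − (2)(-5) = 5
K→L: (2)(10) − (13)(-5) = 85
L→M: (13)(7) − (-6)(10) = 151
M→N: (-6)(9) − (-8)(7) = 2
N→O: (-8)(2) − (-12)(9) = 92
O→P: (-12)(-7) − (-7)(2) = 98
P→Q: (-7)(-14) − (-3)(-7) = 77
Q→R: (-3)(-4.5) − (-0.5)(-14) = 6.5
R→J: (-0.5)(-5) − (1)(-4.5) = 7
Σ = 523.5
Area = |Σ|/2 = 261.75.

261.75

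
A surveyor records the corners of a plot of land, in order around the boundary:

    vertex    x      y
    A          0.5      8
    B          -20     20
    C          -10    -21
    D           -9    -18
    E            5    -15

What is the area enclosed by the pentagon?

526.75

Apply the shoelace formula: 2A = Σ (x_i·y_{i+1} − x_{i+1}·y_i), indices taken mod 5.
A→B: (0.5)(20) − (-20)(8) = 170
B→C: (-20)(-21) − (-10)(20) = 620
C→D: (-10)(-18) − (-9)(-21) = -9
D→E: (-9)(-15) − (5)(-18) = 225
E→A: (5)(8) − (0.5)(-15) = 47.5
Σ = 1053.5
Area = |Σ|/2 = 526.75.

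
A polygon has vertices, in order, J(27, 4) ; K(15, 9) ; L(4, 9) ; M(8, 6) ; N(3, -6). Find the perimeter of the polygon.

|JK| = √((-12)² + (5)²) = √169 = 13
|KL| = √((-11)² + (0)²) = √121 = 11
|LM| = √((4)² + (-3)²) = √25 = 5
|MN| = √((-5)² + (-12)²) = √169 = 13
|NJ| = √((24)² + (10)²) = √676 = 26
Perimeter = 13 + 11 + 5 + 13 + 26 = 68.

68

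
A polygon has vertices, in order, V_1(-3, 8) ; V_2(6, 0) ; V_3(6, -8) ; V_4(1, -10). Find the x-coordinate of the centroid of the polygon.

Apply the surveyor's formula. First the cross-terms c_i = x_i·y_{i+1} − x_{i+1}·y_i:
  -48, -48, -52, -22  ⇒  2A = -170, A = -85.
Then Σ (x_i + x_{i+1})·c_i = -1040, so x̄ = -1040 / (6·(-85)) = 104/51.

104/51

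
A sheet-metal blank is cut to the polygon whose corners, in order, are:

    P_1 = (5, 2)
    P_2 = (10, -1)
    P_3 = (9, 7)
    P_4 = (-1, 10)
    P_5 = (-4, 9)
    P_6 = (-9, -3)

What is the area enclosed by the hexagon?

Σ = (-25) + (79) + (97) + (31) + (93) + (-3) = 272
Area = |Σ|/2 = 136.

136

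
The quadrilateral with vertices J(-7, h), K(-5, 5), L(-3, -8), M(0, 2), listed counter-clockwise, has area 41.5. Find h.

The doubled signed area Σ (x_i y_{i+1} − x_{i+1} y_i) is linear in h.
With h=0 it equals 28; the coefficient of h is 5 (from the two edges through J).
So 5·h + 28 = 2·41.5 = 83 ⇒ h = 11.

11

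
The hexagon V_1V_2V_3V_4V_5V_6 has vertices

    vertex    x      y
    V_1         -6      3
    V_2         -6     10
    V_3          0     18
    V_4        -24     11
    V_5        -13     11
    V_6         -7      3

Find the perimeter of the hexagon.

64

|V_1V_2| = √((0)² + (7)²) = √49 = 7
|V_2V_3| = √((6)² + (8)²) = √100 = 10
|V_3V_4| = √((-24)² + (-7)²) = √625 = 25
|V_4V_5| = √((11)² + (0)²) = √121 = 11
|V_5V_6| = √((6)² + (-8)²) = √100 = 10
|V_6V_1| = √((1)² + (0)²) = √1 = 1
Perimeter = 7 + 10 + 25 + 11 + 10 + 1 = 64.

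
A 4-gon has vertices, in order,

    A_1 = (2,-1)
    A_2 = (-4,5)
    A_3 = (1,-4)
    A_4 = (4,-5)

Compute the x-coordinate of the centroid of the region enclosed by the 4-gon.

23/51

Apply Gauss's area formula. First the cross-terms c_i = x_i·y_{i+1} − x_{i+1}·y_i:
  6, 11, 11, 6  ⇒  2A = 34, A = 17.
Then Σ (x_i + x_{i+1})·c_i = 46, so x̄ = 46 / (6·17) = 23/51.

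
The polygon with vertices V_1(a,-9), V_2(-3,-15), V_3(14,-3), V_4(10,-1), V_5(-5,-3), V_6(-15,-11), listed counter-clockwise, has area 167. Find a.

-4

The doubled signed area Σ (x_i y_{i+1} − x_{i+1} y_i) is linear in a.
With a=0 it equals 318; the coefficient of a is -4 (from the two edges through V_1).
So -4·a + 318 = 2·167 = 334 ⇒ a = -4.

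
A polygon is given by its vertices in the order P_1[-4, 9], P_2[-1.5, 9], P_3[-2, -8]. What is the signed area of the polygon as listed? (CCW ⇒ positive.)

-21.25

Apply Gauss's area formula: 2A = Σ (x_i·y_{i+1} − x_{i+1}·y_i), indices taken mod 3.
Σ = (-22.5) + (30) + (-50) = -42.5
Signed area = Σ/2 = -21.25 (negative ⇒ clockwise traversal).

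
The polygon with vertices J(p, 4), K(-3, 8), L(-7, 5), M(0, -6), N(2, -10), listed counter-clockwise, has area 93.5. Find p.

The doubled signed area Σ (x_i y_{i+1} − x_{i+1} y_i) is linear in p.
With p=0 it equals 115; the coefficient of p is 18 (from the two edges through J).
So 18·p + 115 = 2·93.5 = 187 ⇒ p = 4.

4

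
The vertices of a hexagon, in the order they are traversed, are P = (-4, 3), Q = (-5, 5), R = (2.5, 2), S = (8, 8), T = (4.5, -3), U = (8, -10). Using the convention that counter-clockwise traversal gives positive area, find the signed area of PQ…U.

-60.25

Apply the shoelace formula: 2A = Σ (x_i·y_{i+1} − x_{i+1}·y_i), indices taken mod 6.
Σ = (-5) + (-22.5) + (4) + (-60) + (-21) + (-16) = -120.5
Signed area = Σ/2 = -60.25 (negative ⇒ clockwise traversal).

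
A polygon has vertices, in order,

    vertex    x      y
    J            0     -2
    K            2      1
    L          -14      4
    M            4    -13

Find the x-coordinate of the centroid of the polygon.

-487/138

Apply the shoelace (surveyor's) formula. First the cross-terms c_i = x_i·y_{i+1} − x_{i+1}·y_i:
  4, 22, 166, -8  ⇒  2A = 184, A = 92.
Then Σ (x_i + x_{i+1})·c_i = -1948, so x̄ = -1948 / (6·92) = -487/138.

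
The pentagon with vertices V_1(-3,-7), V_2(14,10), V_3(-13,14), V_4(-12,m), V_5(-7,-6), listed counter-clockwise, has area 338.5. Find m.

-2

Write out the shoelace sum; only the two edges meeting at V_4 involve m:
2·Area = [((-13)·m − (-12)·14) + ((-12)·(-6) − (-7)·m)] + 425
       = -6·m + 665 = 677
⇒ m = -2.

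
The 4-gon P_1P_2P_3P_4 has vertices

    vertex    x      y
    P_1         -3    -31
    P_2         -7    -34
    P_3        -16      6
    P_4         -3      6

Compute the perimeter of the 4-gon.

96

|P_1P_2| = √((-4)² + (-3)²) = √25 = 5
|P_2P_3| = √((-9)² + (40)²) = √1681 = 41
|P_3P_4| = √((13)² + (0)²) = √169 = 13
|P_4P_1| = √((0)² + (-37)²) = √1369 = 37
Perimeter = 5 + 41 + 13 + 37 = 96.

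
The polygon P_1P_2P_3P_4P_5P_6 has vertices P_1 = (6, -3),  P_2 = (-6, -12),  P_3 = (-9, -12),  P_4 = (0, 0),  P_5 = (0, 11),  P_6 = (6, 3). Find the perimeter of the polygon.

|P_1P_2| = √((-12)² + (-9)²) = √225 = 15
|P_2P_3| = √((-3)² + (0)²) = √9 = 3
|P_3P_4| = √((9)² + (12)²) = √225 = 15
|P_4P_5| = √((0)² + (11)²) = √121 = 11
|P_5P_6| = √((6)² + (-8)²) = √100 = 10
|P_6P_1| = √((0)² + (-6)²) = √36 = 6
Perimeter = 15 + 3 + 15 + 11 + 10 + 6 = 60.

60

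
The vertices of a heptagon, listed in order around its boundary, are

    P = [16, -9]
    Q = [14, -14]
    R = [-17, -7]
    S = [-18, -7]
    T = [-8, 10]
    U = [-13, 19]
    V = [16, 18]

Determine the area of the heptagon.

Apply the surveyor's formula: 2A = Σ (x_i·y_{i+1} − x_{i+1}·y_i), indices taken mod 7.
Cross-terms: -98, -336, -7, -236, -22, -538, -432  ⇒  Σ = -1669
Area = |Σ|/2 = 834.5.

834.5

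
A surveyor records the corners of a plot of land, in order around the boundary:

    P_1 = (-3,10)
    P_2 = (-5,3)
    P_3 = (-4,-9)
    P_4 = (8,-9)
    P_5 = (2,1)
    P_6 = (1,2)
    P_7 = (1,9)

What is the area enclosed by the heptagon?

139.5

P_1→P_2: (-3)(3) − (-5)(10) = 41
P_2→P_3: (-5)(-9) − (-4)(3) = 57
P_3→P_4: (-4)(-9) − (8)(-9) = 108
P_4→P_5: (8)(1) − (2)(-9) = 26
P_5→P_6: (2)(2) − (1)(1) = 3
P_6→P_7: (1)(9) − (1)(2) = 7
P_7→P_1: (1)(10) − (-3)(9) = 37
Σ = 279
Area = |Σ|/2 = 139.5.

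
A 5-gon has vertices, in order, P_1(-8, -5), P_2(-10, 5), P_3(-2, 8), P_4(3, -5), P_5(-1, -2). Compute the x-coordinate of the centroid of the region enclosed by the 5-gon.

-841/196

Apply the shoelace formula. First the cross-terms c_i = x_i·y_{i+1} − x_{i+1}·y_i:
  -90, -70, -14, -11, -11  ⇒  2A = -196, A = -98.
Then Σ (x_i + x_{i+1})·c_i = 2523, so x̄ = 2523 / (6·(-98)) = -841/196.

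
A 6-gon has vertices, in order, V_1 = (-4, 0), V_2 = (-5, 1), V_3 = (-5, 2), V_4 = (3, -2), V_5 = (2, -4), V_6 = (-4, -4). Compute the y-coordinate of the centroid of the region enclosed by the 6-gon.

Apply the shoelace formula. First the cross-terms c_i = x_i·y_{i+1} − x_{i+1}·y_i:
  -4, -5, 4, -8, -24, -16  ⇒  2A = -53, A = -26.5.
Then Σ (y_i + y_{i+1})·c_i = 285, so ȳ = 285 / (6·(-26.5)) = -95/53.

-95/53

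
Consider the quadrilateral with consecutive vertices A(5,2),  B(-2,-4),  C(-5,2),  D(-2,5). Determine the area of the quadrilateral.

Apply the shoelace (surveyor's) formula: 2A = Σ (x_i·y_{i+1} − x_{i+1}·y_i), indices taken mod 4.
Cross-terms: -16, -24, -21, -29  ⇒  Σ = -90
Area = |Σ|/2 = 45.

45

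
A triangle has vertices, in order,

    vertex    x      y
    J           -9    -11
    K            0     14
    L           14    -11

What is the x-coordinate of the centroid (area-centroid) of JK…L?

5/3

Apply Gauss's area formula. First the cross-terms c_i = x_i·y_{i+1} − x_{i+1}·y_i:
  -126, -196, -253  ⇒  2A = -575, A = -287.5.
Then Σ (x_i + x_{i+1})·c_i = -2875, so x̄ = -2875 / (6·(-287.5)) = 5/3.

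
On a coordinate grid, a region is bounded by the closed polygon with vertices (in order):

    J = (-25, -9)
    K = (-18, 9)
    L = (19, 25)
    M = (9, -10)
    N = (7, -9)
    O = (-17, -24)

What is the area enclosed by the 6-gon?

Apply the shoelace formula: 2A = Σ (x_i·y_{i+1} − x_{i+1}·y_i), indices taken mod 6.
J→K: (-25)(9) − (-18)(-9) = -387
K→L: (-18)(25) − (19)(9) = -621
L→M: (19)(-10) − (9)(25) = -415
M→N: (9)(-9) − (7)(-10) = -11
N→O: (7)(-24) − (-17)(-9) = -321
O→J: (-17)(-9) − (-25)(-24) = -447
Σ = -2202
Area = |Σ|/2 = 1101.

1101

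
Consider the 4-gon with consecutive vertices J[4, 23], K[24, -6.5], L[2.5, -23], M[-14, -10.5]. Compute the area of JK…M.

Cross-terms: -578, -535.75, -348.25, -280  ⇒  Σ = -1742
Area = |Σ|/2 = 871.

871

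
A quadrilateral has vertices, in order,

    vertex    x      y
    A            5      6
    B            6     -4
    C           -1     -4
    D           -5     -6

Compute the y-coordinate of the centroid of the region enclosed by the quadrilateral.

Apply the shoelace formula. First the cross-terms c_i = x_i·y_{i+1} − x_{i+1}·y_i:
  -56, -28, -14, 0  ⇒  2A = -98, A = -49.
Then Σ (y_i + y_{i+1})·c_i = 252, so ȳ = 252 / (6·(-49)) = -6/7.

-6/7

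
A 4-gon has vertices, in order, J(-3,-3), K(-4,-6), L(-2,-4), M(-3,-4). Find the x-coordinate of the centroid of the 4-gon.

Apply the surveyor's formula. First the cross-terms c_i = x_i·y_{i+1} − x_{i+1}·y_i:
  6, 4, -4, -3  ⇒  2A = 3, A = 1.5.
Then Σ (x_i + x_{i+1})·c_i = -28, so x̄ = -28 / (6·1.5) = -28/9.

-28/9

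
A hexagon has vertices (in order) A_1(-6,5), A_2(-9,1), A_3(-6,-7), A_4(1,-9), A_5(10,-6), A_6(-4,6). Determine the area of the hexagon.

Σ = (39) + (69) + (61) + (84) + (36) + (16) = 305
Area = |Σ|/2 = 152.5.

152.5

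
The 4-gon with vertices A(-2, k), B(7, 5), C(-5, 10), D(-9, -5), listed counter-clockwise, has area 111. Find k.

The doubled signed area Σ (x_i y_{i+1} − x_{i+1} y_i) is linear in k.
With k=0 it equals 190; the coefficient of k is -16 (from the two edges through A).
So -16·k + 190 = 2·111 = 222 ⇒ k = -2.

-2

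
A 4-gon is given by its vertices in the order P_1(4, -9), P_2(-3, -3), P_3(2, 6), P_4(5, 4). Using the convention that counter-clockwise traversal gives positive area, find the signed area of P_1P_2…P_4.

-67

Cross-terms: -39, -12, -22, -61  ⇒  Σ = -134
Signed area = Σ/2 = -67 (negative ⇒ clockwise traversal).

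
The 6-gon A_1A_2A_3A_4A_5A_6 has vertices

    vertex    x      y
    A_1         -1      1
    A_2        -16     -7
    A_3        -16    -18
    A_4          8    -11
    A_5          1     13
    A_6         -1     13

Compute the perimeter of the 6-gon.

|A_1A_2| = √((-15)² + (-8)²) = √289 = 17
|A_2A_3| = √((0)² + (-11)²) = √121 = 11
|A_3A_4| = √((24)² + (7)²) = √625 = 25
|A_4A_5| = √((-7)² + (24)²) = √625 = 25
|A_5A_6| = √((-2)² + (0)²) = √4 = 2
|A_6A_1| = √((0)² + (-12)²) = √144 = 12
Perimeter = 17 + 11 + 25 + 25 + 2 + 12 = 92.

92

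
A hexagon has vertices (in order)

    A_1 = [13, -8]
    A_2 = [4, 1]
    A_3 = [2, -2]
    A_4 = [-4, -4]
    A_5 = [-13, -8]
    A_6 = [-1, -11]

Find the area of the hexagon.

142.5

Apply Gauss's area formula: 2A = Σ (x_i·y_{i+1} − x_{i+1}·y_i), indices taken mod 6.
Cross-terms: 45, -10, -16, -20, 135, 151  ⇒  Σ = 285
Area = |Σ|/2 = 142.5.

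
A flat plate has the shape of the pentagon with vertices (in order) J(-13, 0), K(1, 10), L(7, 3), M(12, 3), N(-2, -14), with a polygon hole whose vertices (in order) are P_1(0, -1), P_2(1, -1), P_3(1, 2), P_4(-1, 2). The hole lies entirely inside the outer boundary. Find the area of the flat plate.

273.5

Outer boundary:
J→K: (-13)(10) − (1)(0) = -130
K→L: (1)(3) − (7)(10) = -67
L→M: (7)(3) − (12)(3) = -15
M→N: (12)(-14) − (-2)(3) = -162
N→J: (-2)(0) − (-13)(-14) = -182
Σ = -556
Area = |Σ|/2 = 278.
Hole:
P_1→P_2: (0)(-1) − (1)(-1) = 1
P_2→P_3: (1)(2) − (1)(-1) = 3
P_3→P_4: (1)(2) − (-1)(2) = 4
P_4→P_1: (-1)(-1) − (0)(2) = 1
Σ = 9
Area = |Σ|/2 = 4.5.
Net area = 278 − 4.5 = 273.5.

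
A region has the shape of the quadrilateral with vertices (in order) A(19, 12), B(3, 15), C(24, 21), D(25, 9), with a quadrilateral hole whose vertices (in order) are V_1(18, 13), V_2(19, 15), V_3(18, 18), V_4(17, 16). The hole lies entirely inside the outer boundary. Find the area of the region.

109

Outer boundary:
Apply Gauss's area formula: 2A = Σ (x_i·y_{i+1} − x_{i+1}·y_i), indices taken mod 4.
Cross-terms: 249, -297, -309, 129  ⇒  Σ = -228
Area = |Σ|/2 = 114.
Hole:
Apply the surveyor's formula: 2A = Σ (x_i·y_{i+1} − x_{i+1}·y_i), indices taken mod 4.
Σ = (23) + (72) + (-18) + (-67) = 10
Area = |Σ|/2 = 5.
Net area = 114 − 5 = 109.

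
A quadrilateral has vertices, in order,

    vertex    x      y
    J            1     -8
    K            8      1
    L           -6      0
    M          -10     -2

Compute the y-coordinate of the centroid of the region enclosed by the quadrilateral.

Apply the surveyor's formula. First the cross-terms c_i = x_i·y_{i+1} − x_{i+1}·y_i:
  65, 6, 12, 82  ⇒  2A = 165, A = 82.5.
Then Σ (y_i + y_{i+1})·c_i = -1293, so ȳ = -1293 / (6·82.5) = -431/165.

-431/165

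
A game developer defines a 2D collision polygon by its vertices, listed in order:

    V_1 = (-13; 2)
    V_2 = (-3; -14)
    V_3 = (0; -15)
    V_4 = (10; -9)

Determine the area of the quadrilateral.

143

Cross-terms: 188, 45, 150, -97  ⇒  Σ = 286
Area = |Σ|/2 = 143.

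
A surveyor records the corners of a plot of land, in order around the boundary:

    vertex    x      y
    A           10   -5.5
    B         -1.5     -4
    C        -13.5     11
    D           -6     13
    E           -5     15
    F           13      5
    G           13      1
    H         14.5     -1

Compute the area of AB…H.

311.25

Apply the shoelace (surveyor's) formula: 2A = Σ (x_i·y_{i+1} − x_{i+1}·y_i), indices taken mod 8.
Σ = (-48.25) + (-70.5) + (-109.5) + (-25) + (-220) + (-52) + (-27.5) + (-69.75) = -622.5
Area = |Σ|/2 = 311.25.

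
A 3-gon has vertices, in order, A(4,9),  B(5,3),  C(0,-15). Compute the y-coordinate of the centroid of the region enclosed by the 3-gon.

Apply the surveyor's formula. First the cross-terms c_i = x_i·y_{i+1} − x_{i+1}·y_i:
  -33, -75, 60  ⇒  2A = -48, A = -24.
Then Σ (y_i + y_{i+1})·c_i = 144, so ȳ = 144 / (6·(-24)) = -1.

-1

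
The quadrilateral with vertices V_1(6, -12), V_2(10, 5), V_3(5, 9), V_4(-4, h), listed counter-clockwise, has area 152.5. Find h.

The doubled signed area Σ (x_i y_{i+1} − x_{i+1} y_i) is linear in h.
With h=0 it equals 299; the coefficient of h is -1 (from the two edges through V_4).
So -1·h + 299 = 2·152.5 = 305 ⇒ h = -6.

-6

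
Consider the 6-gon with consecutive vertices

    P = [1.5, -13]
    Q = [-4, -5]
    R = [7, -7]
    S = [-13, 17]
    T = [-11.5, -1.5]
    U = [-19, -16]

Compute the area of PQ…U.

P→Q: (1.5)(-5) − (-4)(-13) = -59.5
Q→R: (-4)(-7) − (7)(-5) = 63
R→S: (7)(17) − (-13)(-7) = 28
S→T: (-13)(-1.5) − (-11.5)(17) = 215
T→U: (-11.5)(-16) − (-19)(-1.5) = 155.5
U→P: (-19)(-13) − (1.5)(-16) = 271
Σ = 673
Area = |Σ|/2 = 336.5.

336.5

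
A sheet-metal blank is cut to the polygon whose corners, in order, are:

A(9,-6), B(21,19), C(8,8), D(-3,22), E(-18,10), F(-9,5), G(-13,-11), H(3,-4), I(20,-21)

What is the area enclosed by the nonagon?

607

Σ = (297) + (16) + (200) + (366) + (0) + (164) + (85) + (17) + (69) = 1214
Area = |Σ|/2 = 607.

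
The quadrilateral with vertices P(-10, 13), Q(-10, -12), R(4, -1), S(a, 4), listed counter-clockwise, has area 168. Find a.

The doubled signed area Σ (x_i y_{i+1} − x_{i+1} y_i) is linear in a.
With a=0 it equals 364; the coefficient of a is 14 (from the two edges through S).
So 14·a + 364 = 2·168 = 336 ⇒ a = -2.

-2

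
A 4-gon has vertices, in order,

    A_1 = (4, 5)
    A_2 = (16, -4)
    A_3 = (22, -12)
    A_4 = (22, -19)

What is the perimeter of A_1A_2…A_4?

|A_1A_2| = √((12)² + (-9)²) = √225 = 15
|A_2A_3| = √((6)² + (-8)²) = √100 = 10
|A_3A_4| = √((0)² + (-7)²) = √49 = 7
|A_4A_1| = √((-18)² + (24)²) = √900 = 30
Perimeter = 15 + 10 + 7 + 30 = 62.

62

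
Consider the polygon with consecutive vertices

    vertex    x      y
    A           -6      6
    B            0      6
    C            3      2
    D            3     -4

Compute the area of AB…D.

39

Apply the shoelace formula: 2A = Σ (x_i·y_{i+1} − x_{i+1}·y_i), indices taken mod 4.
Σ = (-36) + (-18) + (-18) + (-6) = -78
Area = |Σ|/2 = 39.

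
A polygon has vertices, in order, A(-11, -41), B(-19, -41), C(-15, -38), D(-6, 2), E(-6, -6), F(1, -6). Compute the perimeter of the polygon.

106

|AB| = √((-8)² + (0)²) = √64 = 8
|BC| = √((4)² + (3)²) = √25 = 5
|CD| = √((9)² + (40)²) = √1681 = 41
|DE| = √((0)² + (-8)²) = √64 = 8
|EF| = √((7)² + (0)²) = √49 = 7
|FA| = √((-12)² + (-35)²) = √1369 = 37
Perimeter = 8 + 5 + 41 + 8 + 7 + 37 = 106.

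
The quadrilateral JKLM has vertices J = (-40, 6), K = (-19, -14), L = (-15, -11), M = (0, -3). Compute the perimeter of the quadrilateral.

|JK| = √((21)² + (-20)²) = √841 = 29
|KL| = √((4)² + (3)²) = √25 = 5
|LM| = √((15)² + (8)²) = √289 = 17
|MJ| = √((-40)² + (9)²) = √1681 = 41
Perimeter = 29 + 5 + 17 + 41 = 92.

92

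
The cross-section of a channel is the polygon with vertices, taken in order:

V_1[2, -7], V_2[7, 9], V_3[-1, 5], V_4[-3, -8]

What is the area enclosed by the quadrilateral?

85.5

Apply the shoelace (surveyor's) formula: 2A = Σ (x_i·y_{i+1} − x_{i+1}·y_i), indices taken mod 4.
Cross-terms: 67, 44, 23, 37  ⇒  Σ = 171
Area = |Σ|/2 = 85.5.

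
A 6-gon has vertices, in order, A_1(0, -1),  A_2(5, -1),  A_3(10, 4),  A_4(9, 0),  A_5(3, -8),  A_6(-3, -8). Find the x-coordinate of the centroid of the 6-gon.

541/177

Apply the shoelace (surveyor's) formula. First the cross-terms c_i = x_i·y_{i+1} − x_{i+1}·y_i:
  5, 30, -36, -72, -48, 3  ⇒  2A = -118, A = -59.
Then Σ (x_i + x_{i+1})·c_i = -1082, so x̄ = -1082 / (6·(-59)) = 541/177.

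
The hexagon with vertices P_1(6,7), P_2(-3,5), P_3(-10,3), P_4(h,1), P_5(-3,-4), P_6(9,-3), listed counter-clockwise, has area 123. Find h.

-5

The doubled signed area Σ (x_i y_{i+1} − x_{i+1} y_i) is linear in h.
With h=0 it equals 211; the coefficient of h is -7 (from the two edges through P_4).
So -7·h + 211 = 2·123 = 246 ⇒ h = -5.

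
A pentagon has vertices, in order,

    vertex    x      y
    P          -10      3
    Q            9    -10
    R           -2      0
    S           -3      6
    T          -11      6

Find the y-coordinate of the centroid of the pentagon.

109/87

Apply the surveyor's formula. First the cross-terms c_i = x_i·y_{i+1} − x_{i+1}·y_i:
  73, -20, -12, 48, 27  ⇒  2A = 116, A = 58.
Then Σ (y_i + y_{i+1})·c_i = 436, so ȳ = 436 / (6·58) = 109/87.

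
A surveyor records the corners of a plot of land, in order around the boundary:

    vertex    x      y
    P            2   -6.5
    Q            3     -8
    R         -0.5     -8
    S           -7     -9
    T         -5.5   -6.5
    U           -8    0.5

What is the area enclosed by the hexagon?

Apply Gauss's area formula: 2A = Σ (x_i·y_{i+1} − x_{i+1}·y_i), indices taken mod 6.
Σ = (3.5) + (-28) + (-51.5) + (-4) + (-54.75) + (51) = -83.75
Area = |Σ|/2 = 41.875.

41.875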